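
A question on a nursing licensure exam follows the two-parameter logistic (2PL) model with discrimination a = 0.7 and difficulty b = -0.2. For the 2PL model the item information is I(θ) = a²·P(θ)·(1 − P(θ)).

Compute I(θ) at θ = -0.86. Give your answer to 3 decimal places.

P = 1/(1+e^{0.4620}) = 0.3865
P(1−P) = 0.3865 × 0.6135 = 0.2371
I = a² × P(1−P) = 0.7² × 0.2371 = 0.11619

0.116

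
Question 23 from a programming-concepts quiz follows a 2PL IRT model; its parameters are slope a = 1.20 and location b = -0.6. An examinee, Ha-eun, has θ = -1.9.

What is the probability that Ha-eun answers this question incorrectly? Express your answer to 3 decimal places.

0.826

P(θ) = 1 / (1 + exp(−a(θ − b)))
Exponent: 1.20 × (-1.9 − (-0.6)) = -1.5600
1/(1 + e^{1.5600}) = 0.1736
P(incorrect) = 1 − 0.1736 = 0.8264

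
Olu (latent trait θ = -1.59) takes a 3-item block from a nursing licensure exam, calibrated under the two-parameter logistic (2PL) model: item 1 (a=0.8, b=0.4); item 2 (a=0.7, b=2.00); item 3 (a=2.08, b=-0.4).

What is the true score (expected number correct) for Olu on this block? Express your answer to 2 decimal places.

0.32

P(θ) = 1 / (1 + exp(−a(θ − b)))
P_1 = 1/(1+e^{1.5920}) = 0.1691
P_2 = 1/(1+e^{2.5130}) = 0.0750
P_3 = 1/(1+e^{2.4752}) = 0.0776
E[score] = 0.1691 + 0.0750 + 0.0776 = 0.3217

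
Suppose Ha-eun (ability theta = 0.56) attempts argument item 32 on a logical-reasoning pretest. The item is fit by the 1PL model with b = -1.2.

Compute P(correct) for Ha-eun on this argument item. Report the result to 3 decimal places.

P(theta) = 1 / (1 + exp(−(theta − b)))
Exponent: (0.56 − (-1.2)) = 1.7600
1/(1 + e^{-1.7600}) = 0.8532
P = 0.8532

0.853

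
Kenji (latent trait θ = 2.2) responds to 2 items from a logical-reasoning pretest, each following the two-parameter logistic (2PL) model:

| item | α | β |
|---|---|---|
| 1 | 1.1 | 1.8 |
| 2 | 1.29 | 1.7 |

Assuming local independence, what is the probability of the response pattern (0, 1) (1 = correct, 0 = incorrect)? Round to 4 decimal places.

0.2569

P(θ) = 1 / (1 + exp(−α(θ − β)))
P_1 = 1/(1+e^{-0.4400}) = 0.6083
P_2 = 1/(1+e^{-0.6450}) = 0.6559
L = (1−P_1) × P_2 = 0.3917 × 0.6559 = 0.25694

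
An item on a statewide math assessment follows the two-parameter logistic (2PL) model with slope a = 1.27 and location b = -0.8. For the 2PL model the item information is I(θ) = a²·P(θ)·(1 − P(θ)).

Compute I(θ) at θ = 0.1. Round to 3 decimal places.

0.296

P = 1/(1+e^{-1.1430}) = 0.7582
P(1−P) = 0.7582 × 0.2418 = 0.1833
I = a² × P(1−P) = 1.27² × 0.1833 = 0.29567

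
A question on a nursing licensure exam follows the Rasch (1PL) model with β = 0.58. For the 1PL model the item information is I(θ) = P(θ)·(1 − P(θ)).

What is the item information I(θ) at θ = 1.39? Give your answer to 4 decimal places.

0.2131

P = 1/(1+e^{-0.8100}) = 0.6921
P(1−P) = 0.6921 × 0.3079 = 0.2131
I = P(1−P) = 0.21309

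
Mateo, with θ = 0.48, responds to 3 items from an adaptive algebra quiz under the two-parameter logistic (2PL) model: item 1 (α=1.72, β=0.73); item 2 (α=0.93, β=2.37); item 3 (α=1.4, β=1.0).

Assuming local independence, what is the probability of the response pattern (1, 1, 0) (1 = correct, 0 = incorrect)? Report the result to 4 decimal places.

0.0391

P(θ) = 1 / (1 + exp(−α(θ − β)))
P_1 = 1/(1+e^{0.4300}) = 0.3941
P_2 = 1/(1+e^{1.7577}) = 0.1471
P_3 = 1/(1+e^{0.7280}) = 0.3256
L = P_1 × P_2 × (1−P_3) = 0.3941 × 0.1471 × 0.6744 = 0.03909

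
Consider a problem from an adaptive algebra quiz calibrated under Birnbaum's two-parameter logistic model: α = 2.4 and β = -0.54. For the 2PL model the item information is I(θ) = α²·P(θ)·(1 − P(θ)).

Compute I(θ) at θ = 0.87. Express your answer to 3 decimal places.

P = 1/(1+e^{-3.3840}) = 0.9672
P(1−P) = 0.9672 × 0.0328 = 0.0317
I = α² × P(1−P) = 2.4² × 0.0317 = 0.18273

0.183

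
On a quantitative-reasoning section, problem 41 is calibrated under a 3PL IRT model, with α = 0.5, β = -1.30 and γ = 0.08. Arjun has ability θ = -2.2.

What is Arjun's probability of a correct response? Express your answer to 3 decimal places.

0.438

P(θ) = γ + (1 − γ) · 1 / (1 + exp(−α(θ − β)))
Exponent: 0.5 × (-2.2 − (-1.30)) = -0.4500
1/(1 + e^{0.4500}) = 0.3894
P = 0.08 + 0.92 × 0.3894 = 0.4382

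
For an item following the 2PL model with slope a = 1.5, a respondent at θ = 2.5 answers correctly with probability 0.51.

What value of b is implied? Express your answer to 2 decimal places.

2.47

P(θ) = 1 / (1 + exp(−a(θ − b)))
logit(0.51) = ln(0.51/0.49) = 0.0400
b = θ − logit/(a) = 2.5 − 0.0400/1.5000 = 2.4733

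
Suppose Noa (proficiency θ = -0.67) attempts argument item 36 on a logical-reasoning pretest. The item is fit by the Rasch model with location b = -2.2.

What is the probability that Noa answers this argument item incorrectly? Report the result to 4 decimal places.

0.1780

P(θ) = 1 / (1 + exp(−(θ − b)))
Exponent: (-0.67 − (-2.2)) = 1.5300
1/(1 + e^{-1.5300}) = 0.8220
P = 0.8220
P(incorrect) = 1 − 0.8220 = 0.1780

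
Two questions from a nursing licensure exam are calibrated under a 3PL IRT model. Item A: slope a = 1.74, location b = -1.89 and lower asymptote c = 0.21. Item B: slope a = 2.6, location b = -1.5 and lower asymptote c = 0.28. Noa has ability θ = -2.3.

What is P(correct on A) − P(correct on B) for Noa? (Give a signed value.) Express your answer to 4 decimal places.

P(θ) = c + (1 − c) · 1 / (1 + exp(−a(θ − b)))
P_A = 0.4698
P_B = 0.3600
P_A − P_B = 0.1098

0.1098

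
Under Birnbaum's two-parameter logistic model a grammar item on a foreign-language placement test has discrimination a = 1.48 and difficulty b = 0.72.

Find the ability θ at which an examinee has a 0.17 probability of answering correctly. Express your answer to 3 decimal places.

-0.351

P(θ) = 1 / (1 + exp(−a(θ − b)))
logit = ln(0.1700/0.8300) = -1.5856
θ = b + logit/(a) = 0.72 + (-1.5856)/1.4800 = -0.3514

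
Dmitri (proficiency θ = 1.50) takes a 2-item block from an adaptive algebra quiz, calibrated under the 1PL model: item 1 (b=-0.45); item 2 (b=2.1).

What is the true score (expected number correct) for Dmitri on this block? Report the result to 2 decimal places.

P(θ) = 1 / (1 + exp(−(θ − b)))
P_1 = 1/(1+e^{-1.9500}) = 0.8754
P_2 = 1/(1+e^{0.6000}) = 0.3543
E[score] = 0.8754 + 0.3543 = 1.2298

1.23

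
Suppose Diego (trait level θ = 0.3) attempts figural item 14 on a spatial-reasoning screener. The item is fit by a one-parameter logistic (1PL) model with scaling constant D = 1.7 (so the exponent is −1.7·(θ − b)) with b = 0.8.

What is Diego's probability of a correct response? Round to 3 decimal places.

P(θ) = 1 / (1 + exp(−D·(θ − b)))
Exponent: 1.7 × (0.3 − 0.8) = -0.8500
1/(1 + e^{0.8500}) = 0.2994
P = 0.2994

0.299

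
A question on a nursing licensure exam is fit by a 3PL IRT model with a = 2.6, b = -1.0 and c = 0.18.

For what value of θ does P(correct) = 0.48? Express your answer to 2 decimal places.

-1.21

P(θ) = c + (1 − c) · 1 / (1 + exp(−a(θ − b)))
Remove guessing floor: (0.48 − 0.18)/(1 − 0.18) = 0.3659
logit = ln(0.3659/0.6341) = -0.5500
θ = b + logit/(a) = -1.0 + (-0.5500)/2.6000 = -1.2116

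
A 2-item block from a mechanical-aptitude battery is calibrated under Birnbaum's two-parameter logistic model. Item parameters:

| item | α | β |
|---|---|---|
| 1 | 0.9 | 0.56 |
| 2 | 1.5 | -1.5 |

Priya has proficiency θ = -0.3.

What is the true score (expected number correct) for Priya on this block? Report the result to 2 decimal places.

P(θ) = 1 / (1 + exp(−α(θ − β)))
P_1 = 1/(1+e^{0.7740}) = 0.3156
P_2 = 1/(1+e^{-1.8000}) = 0.8581
E[score] = 0.3156 + 0.8581 = 1.1738

1.17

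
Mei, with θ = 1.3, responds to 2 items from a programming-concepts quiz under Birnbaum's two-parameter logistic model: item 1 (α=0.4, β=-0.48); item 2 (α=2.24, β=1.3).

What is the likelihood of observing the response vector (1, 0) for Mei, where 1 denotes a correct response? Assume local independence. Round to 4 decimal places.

0.3354

P(θ) = 1 / (1 + exp(−α(θ − β)))
P_1 = 1/(1+e^{-0.7120}) = 0.6708
P_2 = 1/(1+e^{0.0000}) = 0.5000
L = P_1 × (1−P_2) = 0.6708 × 0.5000 = 0.33542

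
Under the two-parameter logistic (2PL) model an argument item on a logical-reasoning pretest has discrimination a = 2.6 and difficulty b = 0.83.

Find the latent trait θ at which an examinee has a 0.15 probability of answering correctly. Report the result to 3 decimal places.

0.163

P(θ) = 1 / (1 + exp(−a(θ − b)))
logit = ln(0.1500/0.8500) = -1.7346
θ = b + logit/(a) = 0.83 + (-1.7346)/2.6000 = 0.1628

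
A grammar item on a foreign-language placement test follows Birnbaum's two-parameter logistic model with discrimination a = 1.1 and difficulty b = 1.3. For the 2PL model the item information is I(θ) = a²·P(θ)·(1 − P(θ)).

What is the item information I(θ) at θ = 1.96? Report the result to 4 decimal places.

0.2659

P = 1/(1+e^{-0.7260}) = 0.6739
P(1−P) = 0.6739 × 0.3261 = 0.2197
I = a² × P(1−P) = 1.1² × 0.2197 = 0.26590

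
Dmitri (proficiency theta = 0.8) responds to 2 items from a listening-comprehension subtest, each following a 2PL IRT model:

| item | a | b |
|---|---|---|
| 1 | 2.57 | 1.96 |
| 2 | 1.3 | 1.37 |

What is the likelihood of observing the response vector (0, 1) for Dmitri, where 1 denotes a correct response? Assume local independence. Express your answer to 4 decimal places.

P(theta) = 1 / (1 + exp(−a(theta − b)))
P_1 = 1/(1+e^{2.9812}) = 0.0483
P_2 = 1/(1+e^{0.7410}) = 0.3228
L = (1−P_1) × P_2 = 0.9517 × 0.3228 = 0.30720

0.3072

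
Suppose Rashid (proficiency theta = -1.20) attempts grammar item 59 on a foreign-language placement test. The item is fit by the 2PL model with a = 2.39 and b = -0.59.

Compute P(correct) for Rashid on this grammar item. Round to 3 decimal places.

P(theta) = 1 / (1 + exp(−a(theta − b)))
Exponent: 2.39 × (-1.20 − (-0.59)) = -1.4579
1/(1 + e^{1.4579}) = 0.1888

0.189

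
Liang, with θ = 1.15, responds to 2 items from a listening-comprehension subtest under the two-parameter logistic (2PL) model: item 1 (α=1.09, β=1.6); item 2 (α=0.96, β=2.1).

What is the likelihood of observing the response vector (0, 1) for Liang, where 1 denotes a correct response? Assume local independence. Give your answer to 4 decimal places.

P(θ) = 1 / (1 + exp(−α(θ − β)))
P_1 = 1/(1+e^{0.4905}) = 0.3798
P_2 = 1/(1+e^{0.9120}) = 0.2866
L = (1−P_1) × P_2 = 0.6202 × 0.2866 = 0.17775

0.1778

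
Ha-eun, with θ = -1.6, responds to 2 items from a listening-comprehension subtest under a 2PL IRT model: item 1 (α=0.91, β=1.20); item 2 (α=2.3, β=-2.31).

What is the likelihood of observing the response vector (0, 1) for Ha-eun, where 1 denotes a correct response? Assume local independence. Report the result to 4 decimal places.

0.7759

P(θ) = 1 / (1 + exp(−α(θ − β)))
P_1 = 1/(1+e^{2.5480}) = 0.0726
P_2 = 1/(1+e^{-1.6330}) = 0.8366
L = (1−P_1) × P_2 = 0.9274 × 0.8366 = 0.77588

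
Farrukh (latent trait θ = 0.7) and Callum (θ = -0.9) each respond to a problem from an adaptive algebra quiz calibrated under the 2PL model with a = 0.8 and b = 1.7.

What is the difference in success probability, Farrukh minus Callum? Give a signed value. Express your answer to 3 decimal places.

P(θ) = 1 / (1 + exp(−a(θ − b)))
P(Farrukh) = 0.3100  [exponent -0.8000]
P(Callum) = 0.1111  [exponent -2.0800]
Difference = 0.3100 − 0.1111 = 0.1990

0.199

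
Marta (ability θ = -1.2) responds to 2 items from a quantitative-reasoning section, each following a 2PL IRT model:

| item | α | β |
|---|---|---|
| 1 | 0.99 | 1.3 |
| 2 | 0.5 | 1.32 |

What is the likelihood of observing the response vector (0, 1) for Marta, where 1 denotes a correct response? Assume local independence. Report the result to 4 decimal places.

P(θ) = 1 / (1 + exp(−α(θ − β)))
P_1 = 1/(1+e^{2.4750}) = 0.0776
P_2 = 1/(1+e^{1.2600}) = 0.2210
L = (1−P_1) × P_2 = 0.9224 × 0.2210 = 0.20382

0.2038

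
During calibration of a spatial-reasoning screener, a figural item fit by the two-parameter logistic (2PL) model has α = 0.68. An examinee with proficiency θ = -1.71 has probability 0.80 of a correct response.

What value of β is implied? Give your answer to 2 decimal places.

-3.75

P(θ) = 1 / (1 + exp(−α(θ − β)))
logit(0.80) = ln(0.80/0.20) = 1.3863
β = θ − logit/(α) = -1.71 − 1.3863/0.6800 = -3.7487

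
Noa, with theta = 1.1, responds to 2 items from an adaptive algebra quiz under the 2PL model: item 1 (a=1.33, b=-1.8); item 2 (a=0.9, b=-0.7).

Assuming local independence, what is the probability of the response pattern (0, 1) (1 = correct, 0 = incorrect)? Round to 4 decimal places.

P(theta) = 1 / (1 + exp(−a(theta − b)))
P_1 = 1/(1+e^{-3.8570}) = 0.9793
P_2 = 1/(1+e^{-1.6200}) = 0.8348
L = (1−P_1) × P_2 = 0.0207 × 0.8348 = 0.01728

0.0173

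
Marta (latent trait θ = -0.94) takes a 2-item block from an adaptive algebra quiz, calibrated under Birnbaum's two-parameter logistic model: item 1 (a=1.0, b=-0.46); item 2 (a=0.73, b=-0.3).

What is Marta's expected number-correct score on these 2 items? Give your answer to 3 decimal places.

P(θ) = 1 / (1 + exp(−a(θ − b)))
P_1 = 1/(1+e^{0.4800}) = 0.3823
P_2 = 1/(1+e^{0.4672}) = 0.3853
E[score] = 0.3823 + 0.3853 = 0.7675

0.768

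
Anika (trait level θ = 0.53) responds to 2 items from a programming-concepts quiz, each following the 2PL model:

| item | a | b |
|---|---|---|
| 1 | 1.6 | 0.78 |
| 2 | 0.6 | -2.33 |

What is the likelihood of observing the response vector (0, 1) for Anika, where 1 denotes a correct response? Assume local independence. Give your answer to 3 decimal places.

P(θ) = 1 / (1 + exp(−a(θ − b)))
P_1 = 1/(1+e^{0.4000}) = 0.4013
P_2 = 1/(1+e^{-1.7160}) = 0.8476
L = (1−P_1) × P_2 = 0.5987 × 0.8476 = 0.50746

0.507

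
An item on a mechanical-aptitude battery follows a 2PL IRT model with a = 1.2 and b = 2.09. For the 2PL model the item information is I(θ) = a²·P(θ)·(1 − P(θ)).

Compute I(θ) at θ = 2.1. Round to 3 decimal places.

P = 1/(1+e^{-0.0120}) = 0.5030
P(1−P) = 0.5030 × 0.4970 = 0.2500
I = a² × P(1−P) = 1.2² × 0.2500 = 0.35999

0.360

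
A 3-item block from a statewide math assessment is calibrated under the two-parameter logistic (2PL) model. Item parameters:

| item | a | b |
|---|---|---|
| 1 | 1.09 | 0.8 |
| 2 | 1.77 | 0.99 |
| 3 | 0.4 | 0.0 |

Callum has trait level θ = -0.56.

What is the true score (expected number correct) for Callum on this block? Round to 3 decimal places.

P(θ) = 1 / (1 + exp(−a(θ − b)))
P_1 = 1/(1+e^{1.4824}) = 0.1851
P_2 = 1/(1+e^{2.7435}) = 0.0605
P_3 = 1/(1+e^{0.2240}) = 0.4442
E[score] = 0.1851 + 0.0605 + 0.4442 = 0.6898

0.690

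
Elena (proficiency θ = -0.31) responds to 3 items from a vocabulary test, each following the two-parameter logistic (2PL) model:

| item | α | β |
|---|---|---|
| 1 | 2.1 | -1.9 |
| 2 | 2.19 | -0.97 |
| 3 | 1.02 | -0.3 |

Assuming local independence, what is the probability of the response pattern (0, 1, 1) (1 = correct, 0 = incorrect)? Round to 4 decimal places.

P(θ) = 1 / (1 + exp(−α(θ − β)))
P_1 = 1/(1+e^{-3.3390}) = 0.9657
P_2 = 1/(1+e^{-1.4454}) = 0.8093
P_3 = 1/(1+e^{0.0102}) = 0.4975
L = (1−P_1) × P_2 × P_3 = 0.0343 × 0.8093 × 0.4975 = 0.01379

0.0138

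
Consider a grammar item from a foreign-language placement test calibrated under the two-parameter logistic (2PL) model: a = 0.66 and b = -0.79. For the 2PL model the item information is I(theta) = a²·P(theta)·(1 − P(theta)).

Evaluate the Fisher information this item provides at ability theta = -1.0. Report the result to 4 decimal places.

P = 1/(1+e^{0.1386}) = 0.4654
P(1−P) = 0.4654 × 0.5346 = 0.2488
I = a² × P(1−P) = 0.66² × 0.2488 = 0.10838

0.1084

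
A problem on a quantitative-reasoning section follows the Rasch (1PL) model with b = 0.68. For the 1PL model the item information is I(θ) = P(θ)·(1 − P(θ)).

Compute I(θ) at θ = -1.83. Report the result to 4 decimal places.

P = 1/(1+e^{2.5100}) = 0.0752
P(1−P) = 0.0752 × 0.9248 = 0.0695
I = P(1−P) = 0.06951

0.0695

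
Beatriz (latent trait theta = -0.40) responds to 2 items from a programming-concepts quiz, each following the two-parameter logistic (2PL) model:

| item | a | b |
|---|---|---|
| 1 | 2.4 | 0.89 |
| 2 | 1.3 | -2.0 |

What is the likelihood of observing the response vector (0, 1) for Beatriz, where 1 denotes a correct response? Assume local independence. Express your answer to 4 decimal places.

P(theta) = 1 / (1 + exp(−a(theta − b)))
P_1 = 1/(1+e^{3.0960}) = 0.0433
P_2 = 1/(1+e^{-2.0800}) = 0.8889
L = (1−P_1) × P_2 = 0.9567 × 0.8889 = 0.85048

0.8505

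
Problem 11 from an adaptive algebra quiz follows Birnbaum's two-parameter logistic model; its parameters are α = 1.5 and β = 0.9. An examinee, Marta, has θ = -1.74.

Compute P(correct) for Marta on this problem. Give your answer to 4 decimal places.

0.0187

P(θ) = 1 / (1 + exp(−α(θ − β)))
Exponent: 1.5 × (-1.74 − 0.9) = -3.9600
1/(1 + e^{3.9600}) = 0.0187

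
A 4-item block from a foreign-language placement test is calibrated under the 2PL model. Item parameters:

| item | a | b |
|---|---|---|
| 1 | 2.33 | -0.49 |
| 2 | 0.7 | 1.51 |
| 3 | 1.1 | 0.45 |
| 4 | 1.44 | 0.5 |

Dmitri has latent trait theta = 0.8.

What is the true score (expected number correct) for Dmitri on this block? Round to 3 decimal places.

P(theta) = 1 / (1 + exp(−a(theta − b)))
P_1 = 1/(1+e^{-3.0057}) = 0.9528
P_2 = 1/(1+e^{0.4970}) = 0.3782
P_3 = 1/(1+e^{-0.3850}) = 0.5951
P_4 = 1/(1+e^{-0.4320}) = 0.6064
E[score] = 0.9528 + 0.3782 + 0.5951 + 0.6064 = 2.5325

2.533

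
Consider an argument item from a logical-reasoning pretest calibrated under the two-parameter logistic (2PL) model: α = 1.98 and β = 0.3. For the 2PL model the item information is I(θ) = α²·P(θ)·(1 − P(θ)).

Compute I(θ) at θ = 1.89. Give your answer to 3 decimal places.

P = 1/(1+e^{-3.1482}) = 0.9588
P(1−P) = 0.9588 × 0.0412 = 0.0395
I = α² × P(1−P) = 1.98² × 0.0395 = 0.15473

0.155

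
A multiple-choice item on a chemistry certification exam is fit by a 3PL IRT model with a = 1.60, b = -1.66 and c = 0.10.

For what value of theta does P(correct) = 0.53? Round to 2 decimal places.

-1.72

P(theta) = c + (1 − c) · 1 / (1 + exp(−a(theta − b)))
Remove guessing floor: (0.53 − 0.10)/(1 − 0.10) = 0.4778
logit = ln(0.4778/0.5222) = -0.0889
theta = b + logit/(a) = -1.66 + (-0.0889)/1.6000 = -1.7156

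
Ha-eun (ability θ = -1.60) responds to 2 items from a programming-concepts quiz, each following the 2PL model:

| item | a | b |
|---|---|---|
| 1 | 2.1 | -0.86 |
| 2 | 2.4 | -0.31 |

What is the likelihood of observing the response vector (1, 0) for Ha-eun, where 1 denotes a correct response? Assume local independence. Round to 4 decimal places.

P(θ) = 1 / (1 + exp(−a(θ − b)))
P_1 = 1/(1+e^{1.5540}) = 0.1745
P_2 = 1/(1+e^{3.0960}) = 0.0433
L = P_1 × (1−P_2) = 0.1745 × 0.9567 = 0.16696

0.1670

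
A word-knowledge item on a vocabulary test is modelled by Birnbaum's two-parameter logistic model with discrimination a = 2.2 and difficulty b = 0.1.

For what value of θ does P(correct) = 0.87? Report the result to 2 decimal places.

0.96

P(θ) = 1 / (1 + exp(−a(θ − b)))
logit = ln(0.8700/0.1300) = 1.9010
θ = b + logit/(a) = 0.1 + 1.9010/2.2000 = 0.9641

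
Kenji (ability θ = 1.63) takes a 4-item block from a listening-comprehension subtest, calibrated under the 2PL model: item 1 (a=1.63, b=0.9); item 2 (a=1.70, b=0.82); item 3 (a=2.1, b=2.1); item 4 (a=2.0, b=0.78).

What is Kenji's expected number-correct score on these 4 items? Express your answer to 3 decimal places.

2.682

P(θ) = 1 / (1 + exp(−a(θ − b)))
P_1 = 1/(1+e^{-1.1899}) = 0.7667
P_2 = 1/(1+e^{-1.3770}) = 0.7985
P_3 = 1/(1+e^{0.9870}) = 0.2715
P_4 = 1/(1+e^{-1.7000}) = 0.8455
E[score] = 0.7667 + 0.7985 + 0.2715 + 0.8455 = 2.6823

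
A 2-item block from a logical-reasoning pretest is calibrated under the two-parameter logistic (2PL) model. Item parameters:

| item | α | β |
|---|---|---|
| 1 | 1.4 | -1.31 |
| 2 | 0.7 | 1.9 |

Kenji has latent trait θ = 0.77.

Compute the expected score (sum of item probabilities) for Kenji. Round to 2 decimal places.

1.26

P(θ) = 1 / (1 + exp(−α(θ − β)))
P_1 = 1/(1+e^{-2.9120}) = 0.9484
P_2 = 1/(1+e^{0.7910}) = 0.3120
E[score] = 0.9484 + 0.3120 = 1.2604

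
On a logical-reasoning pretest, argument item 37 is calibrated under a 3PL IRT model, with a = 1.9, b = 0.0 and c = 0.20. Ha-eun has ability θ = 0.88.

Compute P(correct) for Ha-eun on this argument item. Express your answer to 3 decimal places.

P(θ) = c + (1 − c) · 1 / (1 + exp(−a(θ − b)))
Exponent: 1.9 × (0.88 − 0.0) = 1.6720
1/(1 + e^{-1.6720}) = 0.8418
P = 0.20 + 0.80 × 0.8418 = 0.8735

0.873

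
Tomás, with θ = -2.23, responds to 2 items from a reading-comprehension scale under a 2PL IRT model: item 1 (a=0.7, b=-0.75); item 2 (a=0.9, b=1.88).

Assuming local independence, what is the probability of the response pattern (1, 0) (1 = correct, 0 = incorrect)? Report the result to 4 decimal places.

0.2556

P(θ) = 1 / (1 + exp(−a(θ − b)))
P_1 = 1/(1+e^{1.0360}) = 0.2619
P_2 = 1/(1+e^{3.6990}) = 0.0242
L = P_1 × (1−P_2) = 0.2619 × 0.9758 = 0.25560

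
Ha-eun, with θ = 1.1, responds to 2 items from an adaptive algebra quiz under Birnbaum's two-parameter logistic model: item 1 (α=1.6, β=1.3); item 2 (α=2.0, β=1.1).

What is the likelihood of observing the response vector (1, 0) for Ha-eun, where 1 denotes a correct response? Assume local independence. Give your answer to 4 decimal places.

P(θ) = 1 / (1 + exp(−α(θ − β)))
P_1 = 1/(1+e^{0.3200}) = 0.4207
P_2 = 1/(1+e^{0.0000}) = 0.5000
L = P_1 × (1−P_2) = 0.4207 × 0.5000 = 0.21034

0.2103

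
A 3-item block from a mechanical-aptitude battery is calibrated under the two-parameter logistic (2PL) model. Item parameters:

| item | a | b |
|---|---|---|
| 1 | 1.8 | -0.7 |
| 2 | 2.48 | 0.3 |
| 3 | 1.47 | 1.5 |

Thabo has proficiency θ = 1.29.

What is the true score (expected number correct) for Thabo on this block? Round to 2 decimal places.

P(θ) = 1 / (1 + exp(−a(θ − b)))
P_1 = 1/(1+e^{-3.5820}) = 0.9729
P_2 = 1/(1+e^{-2.4552}) = 0.9209
P_3 = 1/(1+e^{0.3087}) = 0.4234
E[score] = 0.9729 + 0.9209 + 0.4234 = 2.3173

2.32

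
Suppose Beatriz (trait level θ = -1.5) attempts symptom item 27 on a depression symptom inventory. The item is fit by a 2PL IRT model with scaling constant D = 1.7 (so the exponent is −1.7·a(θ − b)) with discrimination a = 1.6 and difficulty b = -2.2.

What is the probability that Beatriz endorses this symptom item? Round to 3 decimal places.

P(θ) = 1 / (1 + exp(−D·a(θ − b)))
Exponent: 1.7 × 1.6 × (-1.5 − (-2.2)) = 1.9040
1/(1 + e^{-1.9040}) = 0.8703
P = 0.8703

0.870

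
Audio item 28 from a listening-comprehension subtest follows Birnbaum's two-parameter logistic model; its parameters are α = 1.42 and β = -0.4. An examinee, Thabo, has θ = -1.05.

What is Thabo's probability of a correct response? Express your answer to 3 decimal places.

0.284

P(θ) = 1 / (1 + exp(−α(θ − β)))
Exponent: 1.42 × (-1.05 − (-0.4)) = -0.9230
1/(1 + e^{0.9230}) = 0.2843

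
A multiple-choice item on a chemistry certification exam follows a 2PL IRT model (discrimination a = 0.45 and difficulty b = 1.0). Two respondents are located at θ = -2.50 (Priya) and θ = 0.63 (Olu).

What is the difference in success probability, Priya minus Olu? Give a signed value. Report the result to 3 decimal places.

P(θ) = 1 / (1 + exp(−a(θ − b)))
P(Priya) = 0.1715  [exponent -1.5750]
P(Olu) = 0.4585  [exponent -0.1665]
Difference = 0.1715 − 0.4585 = -0.2870

-0.287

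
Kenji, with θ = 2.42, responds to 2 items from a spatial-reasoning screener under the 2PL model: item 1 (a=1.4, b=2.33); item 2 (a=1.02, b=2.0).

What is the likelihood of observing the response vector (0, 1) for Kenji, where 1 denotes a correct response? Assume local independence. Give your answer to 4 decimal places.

0.2837

P(θ) = 1 / (1 + exp(−a(θ − b)))
P_1 = 1/(1+e^{-0.1260}) = 0.5315
P_2 = 1/(1+e^{-0.4284}) = 0.6055
L = (1−P_1) × P_2 = 0.4685 × 0.6055 = 0.28370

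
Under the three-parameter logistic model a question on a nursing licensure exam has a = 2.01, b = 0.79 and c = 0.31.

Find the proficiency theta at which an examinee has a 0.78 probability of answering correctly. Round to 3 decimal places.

P(theta) = c + (1 − c) · 1 / (1 + exp(−a(theta − b)))
Remove guessing floor: (0.78 − 0.31)/(1 − 0.31) = 0.6812
logit = ln(0.6812/0.3188) = 0.7591
theta = b + logit/(a) = 0.79 + 0.7591/2.0100 = 1.1677

1.168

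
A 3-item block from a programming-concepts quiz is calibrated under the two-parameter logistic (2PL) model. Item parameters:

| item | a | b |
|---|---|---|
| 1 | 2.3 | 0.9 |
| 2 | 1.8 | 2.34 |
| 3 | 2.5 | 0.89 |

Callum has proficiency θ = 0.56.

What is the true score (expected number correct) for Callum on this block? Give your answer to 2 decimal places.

0.66

P(θ) = 1 / (1 + exp(−a(θ − b)))
P_1 = 1/(1+e^{0.7820}) = 0.3139
P_2 = 1/(1+e^{3.2040}) = 0.0390
P_3 = 1/(1+e^{0.8250}) = 0.3047
E[score] = 0.3139 + 0.0390 + 0.3047 = 0.6576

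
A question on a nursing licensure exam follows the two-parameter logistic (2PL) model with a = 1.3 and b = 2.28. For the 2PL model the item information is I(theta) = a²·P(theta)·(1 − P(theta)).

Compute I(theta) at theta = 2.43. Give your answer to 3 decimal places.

0.419

P = 1/(1+e^{-0.1950}) = 0.5486
P(1−P) = 0.5486 × 0.4514 = 0.2476
I = a² × P(1−P) = 1.3² × 0.2476 = 0.41851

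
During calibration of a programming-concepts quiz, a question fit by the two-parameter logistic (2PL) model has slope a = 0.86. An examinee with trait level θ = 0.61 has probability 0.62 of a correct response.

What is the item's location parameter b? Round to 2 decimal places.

P(θ) = 1 / (1 + exp(−a(θ − b)))
logit(0.62) = ln(0.62/0.38) = 0.4895
b = θ − logit/(a) = 0.61 − 0.4895/0.8600 = 0.0408

0.04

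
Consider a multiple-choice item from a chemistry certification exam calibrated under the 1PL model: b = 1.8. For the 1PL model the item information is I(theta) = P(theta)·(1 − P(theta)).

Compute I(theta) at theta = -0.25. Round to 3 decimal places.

P = 1/(1+e^{2.0500}) = 0.1141
P(1−P) = 0.1141 × 0.8859 = 0.1010
I = P(1−P) = 0.10104

0.101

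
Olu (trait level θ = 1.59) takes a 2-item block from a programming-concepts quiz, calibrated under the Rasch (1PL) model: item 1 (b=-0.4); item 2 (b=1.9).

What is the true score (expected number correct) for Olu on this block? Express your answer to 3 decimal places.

1.303

P(θ) = 1 / (1 + exp(−(θ − b)))
P_1 = 1/(1+e^{-1.9900}) = 0.8797
P_2 = 1/(1+e^{0.3100}) = 0.4231
E[score] = 0.8797 + 0.4231 = 1.3029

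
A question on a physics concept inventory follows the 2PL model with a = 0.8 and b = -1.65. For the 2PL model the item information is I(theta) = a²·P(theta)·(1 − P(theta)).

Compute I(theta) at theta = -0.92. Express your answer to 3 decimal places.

P = 1/(1+e^{-0.5840}) = 0.6420
P(1−P) = 0.6420 × 0.3580 = 0.2298
I = a² × P(1−P) = 0.8² × 0.2298 = 0.14710

0.147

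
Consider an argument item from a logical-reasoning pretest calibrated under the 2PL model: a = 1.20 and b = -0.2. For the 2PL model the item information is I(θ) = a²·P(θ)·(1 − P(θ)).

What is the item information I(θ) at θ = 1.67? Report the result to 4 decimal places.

0.1248

P = 1/(1+e^{-2.2440}) = 0.9041
P(1−P) = 0.9041 × 0.0959 = 0.0867
I = a² × P(1−P) = 1.20² × 0.0867 = 0.12482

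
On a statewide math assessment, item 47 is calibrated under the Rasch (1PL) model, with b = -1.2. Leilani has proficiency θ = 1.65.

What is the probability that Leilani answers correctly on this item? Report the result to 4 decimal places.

P(θ) = 1 / (1 + exp(−(θ − b)))
Exponent: (1.65 − (-1.2)) = 2.8500
1/(1 + e^{-2.8500}) = 0.9453
P = 0.9453

0.9453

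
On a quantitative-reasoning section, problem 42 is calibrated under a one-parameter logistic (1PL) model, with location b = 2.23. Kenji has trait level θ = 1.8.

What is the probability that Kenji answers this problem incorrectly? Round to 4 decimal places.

0.6059

P(θ) = 1 / (1 + exp(−(θ − b)))
Exponent: (1.8 − 2.23) = -0.4300
1/(1 + e^{0.4300}) = 0.3941
P = 0.3941
P(incorrect) = 1 − 0.3941 = 0.6059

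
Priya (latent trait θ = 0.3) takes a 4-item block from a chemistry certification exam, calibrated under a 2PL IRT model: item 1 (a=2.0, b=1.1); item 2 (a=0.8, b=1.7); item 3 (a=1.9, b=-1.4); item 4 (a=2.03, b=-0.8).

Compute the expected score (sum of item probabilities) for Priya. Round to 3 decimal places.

2.279

P(θ) = 1 / (1 + exp(−a(θ − b)))
P_1 = 1/(1+e^{1.6000}) = 0.1680
P_2 = 1/(1+e^{1.1200}) = 0.2460
P_3 = 1/(1+e^{-3.2300}) = 0.9619
P_4 = 1/(1+e^{-2.2330}) = 0.9032
E[score] = 0.1680 + 0.2460 + 0.9619 + 0.9032 = 2.2791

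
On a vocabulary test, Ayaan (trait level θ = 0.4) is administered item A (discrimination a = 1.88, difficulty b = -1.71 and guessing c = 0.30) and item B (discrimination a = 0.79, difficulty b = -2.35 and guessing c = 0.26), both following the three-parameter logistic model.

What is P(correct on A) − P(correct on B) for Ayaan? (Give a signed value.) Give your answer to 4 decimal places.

P(θ) = c + (1 − c) · 1 / (1 + exp(−a(θ − b)))
P_A = 0.9870
P_B = 0.9243
P_A − P_B = 0.0627

0.0627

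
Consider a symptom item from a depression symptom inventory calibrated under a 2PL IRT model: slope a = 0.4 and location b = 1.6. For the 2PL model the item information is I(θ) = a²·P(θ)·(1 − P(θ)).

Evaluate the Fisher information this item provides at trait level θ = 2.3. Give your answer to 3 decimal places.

P = 1/(1+e^{-0.2800}) = 0.5695
P(1−P) = 0.5695 × 0.4305 = 0.2452
I = a² × P(1−P) = 0.4² × 0.2452 = 0.03923

0.039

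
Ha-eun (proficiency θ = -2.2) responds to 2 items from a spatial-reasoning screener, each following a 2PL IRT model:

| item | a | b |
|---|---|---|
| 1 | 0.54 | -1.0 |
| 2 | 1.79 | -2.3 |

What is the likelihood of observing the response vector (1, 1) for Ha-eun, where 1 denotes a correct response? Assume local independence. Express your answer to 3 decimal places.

0.187

P(θ) = 1 / (1 + exp(−a(θ − b)))
P_1 = 1/(1+e^{0.6480}) = 0.3434
P_2 = 1/(1+e^{-0.1790}) = 0.5446
L = P_1 × P_2 = 0.3434 × 0.5446 = 0.18705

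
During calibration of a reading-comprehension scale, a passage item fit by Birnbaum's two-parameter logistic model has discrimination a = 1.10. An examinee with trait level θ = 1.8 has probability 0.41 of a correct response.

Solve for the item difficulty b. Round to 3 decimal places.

2.131

P(θ) = 1 / (1 + exp(−a(θ − b)))
logit(0.41) = ln(0.41/0.59) = -0.3640
b = θ − logit/(a) = 1.8 − (-0.3640)/1.1000 = 2.1309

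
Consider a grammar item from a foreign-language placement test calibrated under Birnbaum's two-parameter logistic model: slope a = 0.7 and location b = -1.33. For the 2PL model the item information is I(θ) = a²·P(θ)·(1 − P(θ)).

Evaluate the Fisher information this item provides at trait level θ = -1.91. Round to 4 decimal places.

P = 1/(1+e^{0.4060}) = 0.3999
P(1−P) = 0.3999 × 0.6001 = 0.2400
I = a² × P(1−P) = 0.7² × 0.2400 = 0.11759

0.1176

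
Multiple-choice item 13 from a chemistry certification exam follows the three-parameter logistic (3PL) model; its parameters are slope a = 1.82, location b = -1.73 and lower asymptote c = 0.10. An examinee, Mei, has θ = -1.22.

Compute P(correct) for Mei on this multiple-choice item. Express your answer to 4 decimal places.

P(θ) = c + (1 − c) · 1 / (1 + exp(−a(θ − b)))
Exponent: 1.82 × (-1.22 − (-1.73)) = 0.9282
1/(1 + e^{-0.9282}) = 0.7167
P = 0.10 + 0.90 × 0.7167 = 0.7450

0.7450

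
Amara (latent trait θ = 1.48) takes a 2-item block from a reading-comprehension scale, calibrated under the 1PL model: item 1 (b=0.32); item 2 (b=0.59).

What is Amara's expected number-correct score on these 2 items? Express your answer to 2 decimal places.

P(θ) = 1 / (1 + exp(−(θ − b)))
P_1 = 1/(1+e^{-1.1600}) = 0.7613
P_2 = 1/(1+e^{-0.8900}) = 0.7089
E[score] = 0.7613 + 0.7089 = 1.4702

1.47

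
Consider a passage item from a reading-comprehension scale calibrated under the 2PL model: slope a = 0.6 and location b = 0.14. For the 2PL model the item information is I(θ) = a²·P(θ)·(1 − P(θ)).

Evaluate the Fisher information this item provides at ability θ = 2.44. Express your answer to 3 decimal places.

0.058

P = 1/(1+e^{-1.3800}) = 0.7990
P(1−P) = 0.7990 × 0.2010 = 0.1606
I = a² × P(1−P) = 0.6² × 0.1606 = 0.05782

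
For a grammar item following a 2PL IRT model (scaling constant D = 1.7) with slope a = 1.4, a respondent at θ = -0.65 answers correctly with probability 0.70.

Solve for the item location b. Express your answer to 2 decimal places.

-1.01

P(θ) = 1 / (1 + exp(−D·a(θ − b)))
logit(0.70) = ln(0.70/0.30) = 0.8473
b = θ − logit/(1.7·a) = -0.65 − 0.8473/2.3800 = -1.0060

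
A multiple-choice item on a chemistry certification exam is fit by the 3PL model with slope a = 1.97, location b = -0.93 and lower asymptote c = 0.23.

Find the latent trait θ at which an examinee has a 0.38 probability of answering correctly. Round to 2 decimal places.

P(θ) = c + (1 − c) · 1 / (1 + exp(−a(θ − b)))
Remove guessing floor: (0.38 − 0.23)/(1 − 0.23) = 0.1948
logit = ln(0.1948/0.8052) = -1.4191
θ = b + logit/(a) = -0.93 + (-1.4191)/1.9700 = -1.6503

-1.65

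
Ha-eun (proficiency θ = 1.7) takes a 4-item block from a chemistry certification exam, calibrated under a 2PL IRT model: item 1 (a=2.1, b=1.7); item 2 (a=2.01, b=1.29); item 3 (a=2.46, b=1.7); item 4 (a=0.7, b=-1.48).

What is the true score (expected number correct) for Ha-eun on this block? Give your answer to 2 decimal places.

P(θ) = 1 / (1 + exp(−a(θ − b)))
P_1 = 1/(1+e^{0.0000}) = 0.5000
P_2 = 1/(1+e^{-0.8241}) = 0.6951
P_3 = 1/(1+e^{0.0000}) = 0.5000
P_4 = 1/(1+e^{-2.2260}) = 0.9026
E[score] = 0.5000 + 0.6951 + 0.5000 + 0.9026 = 2.5977

2.60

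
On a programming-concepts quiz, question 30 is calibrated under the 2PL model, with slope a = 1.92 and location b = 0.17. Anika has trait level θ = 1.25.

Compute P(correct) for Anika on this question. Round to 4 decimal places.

P(θ) = 1 / (1 + exp(−a(θ − b)))
Exponent: 1.92 × (1.25 − 0.17) = 2.0736
1/(1 + e^{-2.0736}) = 0.8883

0.8883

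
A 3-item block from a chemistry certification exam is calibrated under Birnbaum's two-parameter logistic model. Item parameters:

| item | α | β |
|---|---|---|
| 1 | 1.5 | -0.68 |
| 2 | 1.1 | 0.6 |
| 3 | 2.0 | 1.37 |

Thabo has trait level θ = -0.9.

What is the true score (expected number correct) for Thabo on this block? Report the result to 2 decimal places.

P(θ) = 1 / (1 + exp(−α(θ − β)))
P_1 = 1/(1+e^{0.3300}) = 0.4182
P_2 = 1/(1+e^{1.6500}) = 0.1611
P_3 = 1/(1+e^{4.5400}) = 0.0106
E[score] = 0.4182 + 0.1611 + 0.0106 = 0.5899

0.59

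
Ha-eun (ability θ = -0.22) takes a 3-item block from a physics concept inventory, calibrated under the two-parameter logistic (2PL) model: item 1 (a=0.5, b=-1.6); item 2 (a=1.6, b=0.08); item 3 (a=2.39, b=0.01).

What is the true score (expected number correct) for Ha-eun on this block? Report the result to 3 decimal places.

1.414

P(θ) = 1 / (1 + exp(−a(θ − b)))
P_1 = 1/(1+e^{-0.6900}) = 0.6660
P_2 = 1/(1+e^{0.4800}) = 0.3823
P_3 = 1/(1+e^{0.5497}) = 0.3659
E[score] = 0.6660 + 0.3823 + 0.3659 = 1.4142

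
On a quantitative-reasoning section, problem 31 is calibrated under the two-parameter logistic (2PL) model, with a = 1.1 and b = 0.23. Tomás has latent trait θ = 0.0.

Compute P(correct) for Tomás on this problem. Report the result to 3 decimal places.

0.437

P(θ) = 1 / (1 + exp(−a(θ − b)))
Exponent: 1.1 × (0.0 − 0.23) = -0.2530
1/(1 + e^{0.2530}) = 0.4371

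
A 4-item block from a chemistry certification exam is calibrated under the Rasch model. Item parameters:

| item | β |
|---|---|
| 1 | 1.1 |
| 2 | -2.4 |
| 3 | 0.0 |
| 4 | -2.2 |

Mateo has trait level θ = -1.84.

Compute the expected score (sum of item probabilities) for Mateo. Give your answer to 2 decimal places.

P(θ) = 1 / (1 + exp(−(θ − β)))
P_1 = 1/(1+e^{2.9400}) = 0.0502
P_2 = 1/(1+e^{-0.5600}) = 0.6365
P_3 = 1/(1+e^{1.8400}) = 0.1371
P_4 = 1/(1+e^{-0.3600}) = 0.5890
E[score] = 0.0502 + 0.6365 + 0.1371 + 0.5890 = 1.4128

1.41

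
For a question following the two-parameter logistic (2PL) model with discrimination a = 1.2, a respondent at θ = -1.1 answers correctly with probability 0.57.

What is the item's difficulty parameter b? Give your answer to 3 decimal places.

P(θ) = 1 / (1 + exp(−a(θ − b)))
logit(0.57) = ln(0.57/0.43) = 0.2819
b = θ − logit/(a) = -1.1 − 0.2819/1.2000 = -1.3349

-1.335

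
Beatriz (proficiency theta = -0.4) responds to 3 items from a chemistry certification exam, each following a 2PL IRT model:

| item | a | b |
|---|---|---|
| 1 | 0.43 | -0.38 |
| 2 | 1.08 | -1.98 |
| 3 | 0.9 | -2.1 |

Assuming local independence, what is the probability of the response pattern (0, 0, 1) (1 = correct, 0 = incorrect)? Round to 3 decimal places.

P(theta) = 1 / (1 + exp(−a(theta − b)))
P_1 = 1/(1+e^{0.0086}) = 0.4979
P_2 = 1/(1+e^{-1.7064}) = 0.8464
P_3 = 1/(1+e^{-1.5300}) = 0.8220
L = (1−P_1) × (1−P_2) × P_3 = 0.5021 × 0.1536 × 0.8220 = 0.06341

0.063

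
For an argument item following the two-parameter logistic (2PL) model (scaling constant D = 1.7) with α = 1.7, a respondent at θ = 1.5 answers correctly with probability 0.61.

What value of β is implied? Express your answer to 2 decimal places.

1.35

P(θ) = 1 / (1 + exp(−D·α(θ − β)))
logit(0.61) = ln(0.61/0.39) = 0.4473
β = θ − logit/(1.7·α) = 1.5 − 0.4473/2.8900 = 1.3452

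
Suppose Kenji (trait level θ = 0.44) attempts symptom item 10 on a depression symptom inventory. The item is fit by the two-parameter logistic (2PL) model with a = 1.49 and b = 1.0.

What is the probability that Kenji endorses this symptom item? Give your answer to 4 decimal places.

0.3027

P(θ) = 1 / (1 + exp(−a(θ − b)))
Exponent: 1.49 × (0.44 − 1.0) = -0.8344
1/(1 + e^{0.8344}) = 0.3027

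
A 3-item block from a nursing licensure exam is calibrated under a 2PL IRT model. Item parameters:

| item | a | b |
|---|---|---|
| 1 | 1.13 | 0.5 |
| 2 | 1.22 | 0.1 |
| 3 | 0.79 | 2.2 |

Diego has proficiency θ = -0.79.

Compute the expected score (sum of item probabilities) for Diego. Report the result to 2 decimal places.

P(θ) = 1 / (1 + exp(−a(θ − b)))
P_1 = 1/(1+e^{1.4577}) = 0.1888
P_2 = 1/(1+e^{1.0858}) = 0.2524
P_3 = 1/(1+e^{2.3621}) = 0.0861
E[score] = 0.1888 + 0.2524 + 0.0861 = 0.5273

0.53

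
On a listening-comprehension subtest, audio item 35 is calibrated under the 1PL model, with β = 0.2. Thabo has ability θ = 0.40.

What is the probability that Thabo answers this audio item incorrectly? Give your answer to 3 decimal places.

P(θ) = 1 / (1 + exp(−(θ − β)))
Exponent: (0.40 − 0.2) = 0.2000
1/(1 + e^{-0.2000}) = 0.5498
P = 0.5498
P(incorrect) = 1 − 0.5498 = 0.4502

0.450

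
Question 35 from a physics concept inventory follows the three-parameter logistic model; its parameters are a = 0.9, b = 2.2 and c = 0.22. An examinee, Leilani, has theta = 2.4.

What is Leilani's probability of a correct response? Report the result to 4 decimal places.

P(theta) = c + (1 − c) · 1 / (1 + exp(−a(theta − b)))
Exponent: 0.9 × (2.4 − 2.2) = 0.1800
1/(1 + e^{-0.1800}) = 0.5449
P = 0.22 + 0.78 × 0.5449 = 0.6450

0.6450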